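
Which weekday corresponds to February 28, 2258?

Sunday

Doomsday rule: the anchor day for the 2200s is Friday. For year 58: 58÷12 = 4 r 10, and 10÷4 = 2, so 4+10+2 = 16.
Friday + 16 ≡ Sunday — that's 2258's doomsday.
In February the doomsday date is Feb 28 (2258 is not a leap year).
Feb 28 is the doomsday itself: Sunday.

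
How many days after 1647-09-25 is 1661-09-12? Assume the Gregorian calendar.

5101

Sep 25, 1647 → Sep 25, 1648: 366 days (Feb 29, 1648 is in that span).
Sep 25, 1648 → Sep 25, 1649: 365 days.
Sep 25, 1649 → Sep 25, 1650: 365 days.
Sep 25, 1650 → Sep 25, 1651: 365 days.
Sep 25, 1651 → Sep 25, 1652: 366 days (Feb 29, 1652 is in that span).
Sep 25, 1652 → Sep 25, 1653: 365 days.
Sep 25, 1653 → Sep 25, 1654: 365 days.
Sep 25, 1654 → Sep 25, 1655: 365 days.
Sep 25, 1655 → Sep 25, 1656: 366 days (Feb 29, 1656 is in that span).
Sep 25, 1656 → Sep 25, 1657: 365 days.
Sep 25, 1657 → Sep 25, 1658: 365 days.
Sep 25, 1658 → Sep 25, 1659: 365 days.
Sep 25, 1659 → Sep 25, 1660: 366 days (Feb 29, 1660 is in that span).
Sep 25, 1660 → Oct 25, 1660: 30 days (September has 30).
Oct 25, 1660 → Nov 25, 1660: 31 days (October has 31).
Nov 25, 1660 → Dec 25, 1660: 30 days (November has 30).
Dec 25, 1660 → Jan 25, 1661: 31 days (December has 31).
Jan 25, 1661 → Feb 25, 1661: 31 days (January has 31).
Feb 25, 1661 → Mar 25, 1661: 28 days (February has 28).
Mar 25, 1661 → Apr 25, 1661: 31 days (March has 31).
Apr 25, 1661 → May 25, 1661: 30 days (April has 30).
May 25, 1661 → Jun 25, 1661: 31 days (May has 31).
Jun 25, 1661 → Jul 25, 1661: 30 days (June has 30).
Jul 25, 1661 → Aug 25, 1661: 31 days (July has 31).
Aug 25, 1661 → Sep 12, 1661: 18 days.
Total: 5101 days.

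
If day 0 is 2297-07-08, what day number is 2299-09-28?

812

Jul 8, 2297 → Jul 8, 2298: 365 days.
Jul 8, 2298 → Jul 8, 2299: 365 days.
Jul 8, 2299 → Aug 8, 2299: 31 days (July has 31).
Aug 8, 2299 → Sep 8, 2299: 31 days (August has 31).
Sep 8, 2299 → Sep 28, 2299: 20 days.
Total: 812 days.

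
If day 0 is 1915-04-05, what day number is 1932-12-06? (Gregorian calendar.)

6455

Apr 5, 1915 → Apr 5, 1916: 366 days (Feb 29, 1916 is in that span).
Apr 5, 1916 → Apr 5, 1917: 365 days.
Apr 5, 1917 → Apr 5, 1918: 365 days.
Apr 5, 1918 → Apr 5, 1919: 365 days.
Apr 5, 1919 → Apr 5, 1920: 366 days (Feb 29, 1920 is in that span).
Apr 5, 1920 → Apr 5, 1921: 365 days.
Apr 5, 1921 → Apr 5, 1922: 365 days.
Apr 5, 1922 → Apr 5, 1923: 365 days.
Apr 5, 1923 → Apr 5, 1924: 366 days (Feb 29, 1924 is in that span).
Apr 5, 1924 → Apr 5, 1925: 365 days.
Apr 5, 1925 → Apr 5, 1926: 365 days.
Apr 5, 1926 → Apr 5, 1927: 365 days.
Apr 5, 1927 → Apr 5, 1928: 366 days (Feb 29, 1928 is in that span).
Apr 5, 1928 → Apr 5, 1929: 365 days.
Apr 5, 1929 → Apr 5, 1930: 365 days.
Apr 5, 1930 → Apr 5, 1931: 365 days.
Apr 5, 1931 → Apr 5, 1932: 366 days (Feb 29, 1932 is in that span).
Apr 5, 1932 → May 5, 1932: 30 days (April has 30).
May 5, 1932 → Jun 5, 1932: 31 days (May has 31).
Jun 5, 1932 → Jul 5, 1932: 30 days (June has 30).
Jul 5, 1932 → Aug 5, 1932: 31 days (July has 31).
Aug 5, 1932 → Sep 5, 1932: 31 days (August has 31).
Sep 5, 1932 → Oct 5, 1932: 30 days (September has 30).
Oct 5, 1932 → Nov 5, 1932: 31 days (October has 31).
Nov 5, 1932 → Dec 5, 1932: 30 days (November has 30).
Dec 5, 1932 → Dec 6, 1932: 1 days.
Total: 6455 days.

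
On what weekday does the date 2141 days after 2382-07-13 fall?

Monday

Jul 13, 2382 is a Tuesday.
2141 mod 7 = 6, so 2141 days after a Tuesday is Tuesday + 6 = Monday.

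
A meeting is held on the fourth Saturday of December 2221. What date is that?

December 1, 2221 is a Saturday.
The first Saturday is therefore December 1 (same day).
The fourth Saturday is 1 + 3×7 = December 22.

December 22, 2221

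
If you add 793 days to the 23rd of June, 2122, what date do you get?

+365 (one year) → Jun 23, 2123 (428 left).
+366 (one year; includes Feb 29, 2124) → Jun 23, 2124 (62 left).
Jun has 30 days: +8 → Jul 1, 2124 (54 left).
Jul has 31 days: +31 → Aug 1, 2124 (23 left).
+23 → Aug 24, 2124.

August 24, 2124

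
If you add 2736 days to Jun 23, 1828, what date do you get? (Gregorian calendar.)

December 20, 1835

+365 (one year) → Jun 23, 1829 (2371 left).
+365 (one year) → Jun 23, 1830 (2006 left).
+365 (one year) → Jun 23, 1831 (1641 left).
+366 (one year; includes Feb 29, 1832) → Jun 23, 1832 (1275 left).
+365 (one year) → Jun 23, 1833 (910 left).
+365 (one year) → Jun 23, 1834 (545 left).
+365 (one year) → Jun 23, 1835 (180 left).
Jun has 30 days: +8 → Jul 1, 1835 (172 left).
Jul has 31 days: +31 → Aug 1, 1835 (141 left).
Aug has 31 days: +31 → Sep 1, 1835 (110 left).
Sep has 30 days: +30 → Oct 1, 1835 (80 left).
Oct has 31 days: +31 → Nov 1, 1835 (49 left).
Nov has 30 days: +30 → Dec 1, 1835 (19 left).
+19 → Dec 20, 1835.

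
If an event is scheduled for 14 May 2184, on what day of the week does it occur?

Friday

Doomsday rule: the anchor day for the 2100s is Sunday. For year 84: 84÷12 = 7 r 0, and 0÷4 = 0, so 7+0+0 = 7.
Sunday + 7 ≡ Sunday — that's 2184's doomsday.
In May the doomsday date is May 9.
May 14 is 5 days after May 9; 5 mod 7 = 5, so Sunday + 5 = Friday.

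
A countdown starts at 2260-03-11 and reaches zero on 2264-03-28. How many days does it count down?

1478

Mar 11, 2260 → Mar 11, 2261: 365 days.
Mar 11, 2261 → Mar 11, 2262: 365 days.
Mar 11, 2262 → Mar 11, 2263: 365 days.
Mar 11, 2263 → Apr 11, 2263: 31 days (March has 31).
Apr 11, 2263 → May 11, 2263: 30 days (April has 30).
May 11, 2263 → Jun 11, 2263: 31 days (May has 31).
Jun 11, 2263 → Jul 11, 2263: 30 days (June has 30).
Jul 11, 2263 → Aug 11, 2263: 31 days (July has 31).
Aug 11, 2263 → Sep 11, 2263: 31 days (August has 31).
Sep 11, 2263 → Oct 11, 2263: 30 days (September has 30).
Oct 11, 2263 → Nov 11, 2263: 31 days (October has 31).
Nov 11, 2263 → Dec 11, 2263: 30 days (November has 30).
Dec 11, 2263 → Jan 11, 2264: 31 days (December has 31).
Jan 11, 2264 → Feb 11, 2264: 31 days (January has 31).
Feb 11, 2264 → Mar 11, 2264: 29 days (February has 29).
Mar 11, 2264 → Mar 28, 2264: 17 days.
Total: 1478 days.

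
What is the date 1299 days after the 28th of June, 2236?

January 18, 2240

+365 (one year) → Jun 28, 2237 (934 left).
+365 (one year) → Jun 28, 2238 (569 left).
+365 (one year) → Jun 28, 2239 (204 left).
Jun has 30 days: +3 → Jul 1, 2239 (201 left).
Jul has 31 days: +31 → Aug 1, 2239 (170 left).
Aug has 31 days: +31 → Sep 1, 2239 (139 left).
Sep has 30 days: +30 → Oct 1, 2239 (109 left).
Oct has 31 days: +31 → Nov 1, 2239 (78 left).
Nov has 30 days: +30 → Dec 1, 2239 (48 left).
Dec has 31 days: +31 → Jan 1, 2240 (17 left).
+17 → Jan 18, 2240.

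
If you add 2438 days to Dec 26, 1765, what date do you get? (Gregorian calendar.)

August 29, 1772

+365 (one year) → Dec 26, 1766 (2073 left).
+365 (one year) → Dec 26, 1767 (1708 left).
+366 (one year; includes Feb 29, 1768) → Dec 26, 1768 (1342 left).
+365 (one year) → Dec 26, 1769 (977 left).
+365 (one year) → Dec 26, 1770 (612 left).
+365 (one year) → Dec 26, 1771 (247 left).
Dec has 31 days: +6 → Jan 1, 1772 (241 left).
Jan has 31 days: +31 → Feb 1, 1772 (210 left).
Feb has 29 days: +29 → Mar 1, 1772 (181 left).
Mar has 31 days: +31 → Apr 1, 1772 (150 left).
Apr has 30 days: +30 → May 1, 1772 (120 left).
May has 31 days: +31 → Jun 1, 1772 (89 left).
Jun has 30 days: +30 → Jul 1, 1772 (59 left).
Jul has 31 days: +31 → Aug 1, 1772 (28 left).
+28 → Aug 29, 1772.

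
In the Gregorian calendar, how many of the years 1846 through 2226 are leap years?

92

Multiples of 4 in [1846,2226]: 95.
Of those, multiples of 100: 4 (not leap unless ÷400).
Multiples of 400: 1.
Leap years = 95 − 4 + 1 = 92.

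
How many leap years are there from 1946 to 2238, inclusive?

Multiples of 4 in [1946,2238]: 73.
Of those, multiples of 100: 3 (not leap unless ÷400).
Multiples of 400: 1.
Leap years = 73 − 3 + 1 = 71.

71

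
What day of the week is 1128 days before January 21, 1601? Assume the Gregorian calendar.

First find the weekday of Jan 21, 1601. Doomsday rule: the anchor day for the 1600s is Tuesday. For year 01: 1÷12 = 0 r 1, and 1÷4 = 0, so 0+1+0 = 1.
Tuesday + 1 ≡ Wednesday — that's 1601's doomsday.
In January the doomsday date is Jan 3 (1601 is not a leap year).
Jan 21 is 18 days after Jan 3; 18 mod 7 = 4, so Wednesday + 4 = Sunday.
1128 mod 7 = 1, so 1128 days before a Sunday is Sunday − 1 = Saturday.

Saturday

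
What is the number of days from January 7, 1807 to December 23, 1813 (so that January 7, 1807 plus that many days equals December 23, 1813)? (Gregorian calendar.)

Jan 7, 1807 → Jan 7, 1808: 365 days.
Jan 7, 1808 → Jan 7, 1809: 366 days (Feb 29, 1808 is in that span).
Jan 7, 1809 → Jan 7, 1810: 365 days.
Jan 7, 1810 → Jan 7, 1811: 365 days.
Jan 7, 1811 → Jan 7, 1812: 365 days.
Jan 7, 1812 → Jan 7, 1813: 366 days (Feb 29, 1812 is in that span).
Jan 7, 1813 → Feb 7, 1813: 31 days (January has 31).
Feb 7, 1813 → Mar 7, 1813: 28 days (February has 28).
Mar 7, 1813 → Apr 7, 1813: 31 days (March has 31).
Apr 7, 1813 → May 7, 1813: 30 days (April has 30).
May 7, 1813 → Jun 7, 1813: 31 days (May has 31).
Jun 7, 1813 → Jul 7, 1813: 30 days (June has 30).
Jul 7, 1813 → Aug 7, 1813: 31 days (July has 31).
Aug 7, 1813 → Sep 7, 1813: 31 days (August has 31).
Sep 7, 1813 → Oct 7, 1813: 30 days (September has 30).
Oct 7, 1813 → Nov 7, 1813: 31 days (October has 31).
Nov 7, 1813 → Dec 7, 1813: 30 days (November has 30).
Dec 7, 1813 → Dec 23, 1813: 16 days.
Total: 2542 days.

2542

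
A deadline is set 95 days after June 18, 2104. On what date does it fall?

September 21, 2104

Jun has 30 days: +13 → Jul 1, 2104 (82 left).
Jul has 31 days: +31 → Aug 1, 2104 (51 left).
Aug has 31 days: +31 → Sep 1, 2104 (20 left).
+20 → Sep 21, 2104.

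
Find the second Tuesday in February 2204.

February 14, 2204

February 1, 2204 is a Wednesday.
The first Tuesday is therefore February 7 (6 days later).
The second Tuesday is 7 + 1×7 = February 14.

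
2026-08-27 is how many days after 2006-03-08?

7477

Mar 8, 2006 → Mar 8, 2007: 365 days.
Mar 8, 2007 → Mar 8, 2008: 366 days (Feb 29, 2008 is in that span).
Mar 8, 2008 → Mar 8, 2009: 365 days.
Mar 8, 2009 → Mar 8, 2010: 365 days.
Mar 8, 2010 → Mar 8, 2011: 365 days.
Mar 8, 2011 → Mar 8, 2012: 366 days (Feb 29, 2012 is in that span).
Mar 8, 2012 → Mar 8, 2013: 365 days.
Mar 8, 2013 → Mar 8, 2014: 365 days.
Mar 8, 2014 → Mar 8, 2015: 365 days.
Mar 8, 2015 → Mar 8, 2016: 366 days (Feb 29, 2016 is in that span).
Mar 8, 2016 → Mar 8, 2017: 365 days.
Mar 8, 2017 → Mar 8, 2018: 365 days.
Mar 8, 2018 → Mar 8, 2019: 365 days.
Mar 8, 2019 → Mar 8, 2020: 366 days (Feb 29, 2020 is in that span).
Mar 8, 2020 → Mar 8, 2021: 365 days.
Mar 8, 2021 → Mar 8, 2022: 365 days.
Mar 8, 2022 → Mar 8, 2023: 365 days.
Mar 8, 2023 → Mar 8, 2024: 366 days (Feb 29, 2024 is in that span).
Mar 8, 2024 → Mar 8, 2025: 365 days.
Mar 8, 2025 → Mar 8, 2026: 365 days.
Mar 8, 2026 → Apr 8, 2026: 31 days (March has 31).
Apr 8, 2026 → May 8, 2026: 30 days (April has 30).
May 8, 2026 → Jun 8, 2026: 31 days (May has 31).
Jun 8, 2026 → Jul 8, 2026: 30 days (June has 30).
Jul 8, 2026 → Aug 8, 2026: 31 days (July has 31).
Aug 8, 2026 → Aug 27, 2026: 19 days.
Total: 7477 days.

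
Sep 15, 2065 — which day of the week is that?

Doomsday rule: the anchor day for the 2000s is Tuesday. For year 65: 65÷12 = 5 r 5, and 5÷4 = 1, so 5+5+1 = 11.
Tuesday + 11 ≡ Saturday — that's 2065's doomsday.
In September the doomsday date is Sep 5.
Sep 15 is 10 days after Sep 5; 10 mod 7 = 3, so Saturday + 3 = Tuesday.

Tuesday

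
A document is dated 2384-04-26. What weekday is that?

Thursday

Doomsday rule: the anchor day for the 2300s is Wednesday. For year 84: 84÷12 = 7 r 0, and 0÷4 = 0, so 7+0+0 = 7.
Wednesday + 7 ≡ Wednesday — that's 2384's doomsday.
In April the doomsday date is Apr 4.
Apr 26 is 22 days after Apr 4; 22 mod 7 = 1, so Wednesday + 1 = Thursday.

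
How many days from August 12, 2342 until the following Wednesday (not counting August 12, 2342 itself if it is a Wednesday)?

Aug 12, 2342 is a Wednesday.
From Wednesday to the next Wednesday is 7 days.

7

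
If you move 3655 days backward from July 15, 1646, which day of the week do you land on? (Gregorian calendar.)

Saturday

Jul 15, 1646 is a Sunday.
3655 mod 7 = 1, so 3655 days before a Sunday is Sunday − 1 = Saturday.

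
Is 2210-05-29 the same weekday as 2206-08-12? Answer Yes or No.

From Aug 12, 2206 to May 29, 2210 is 1386 days.
1386 mod 7 = 0, so they are the same weekday.
(Aug 12, 2206 is a Tuesday; May 29, 2210 is a Tuesday.)

Yes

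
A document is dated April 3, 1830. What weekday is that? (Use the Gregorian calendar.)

Saturday

January 1, 1830 is a Friday.
Jan 1, 1830 → Feb 1, 1830: 31 days (January has 31).
Feb 1, 1830 → Mar 1, 1830: 28 days (February has 28).
Mar 1, 1830 → Apr 1, 1830: 31 days (March has 31).
Apr 1, 1830 → Apr 3, 1830: 2 days.
Total: 92 days.
92 mod 7 = 1, so Friday + 1 = Saturday.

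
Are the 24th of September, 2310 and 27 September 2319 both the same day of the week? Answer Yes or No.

Yes

From Sep 24, 2310 to Sep 27, 2319 is 3290 days.
3290 mod 7 = 0, so they are the same weekday.
(Sep 24, 2310 is a Saturday; Sep 27, 2319 is a Saturday.)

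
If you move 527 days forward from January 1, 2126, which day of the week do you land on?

First find the weekday of Jan 1, 2126. Doomsday rule: the anchor day for the 2100s is Sunday. For year 26: 26÷12 = 2 r 2, and 2÷4 = 0, so 2+2+0 = 4.
Sunday + 4 ≡ Thursday — that's 2126's doomsday.
In January the doomsday date is Jan 3 (2126 is not a leap year).
Jan 1 is 2 days before Jan 3; 2 mod 7 = 2, so Thursday − 2 = Tuesday.
527 mod 7 = 2, so 527 days after a Tuesday is Tuesday + 2 = Thursday.

Thursday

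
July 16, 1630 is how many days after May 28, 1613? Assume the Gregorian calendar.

May 28, 1613 → May 28, 1614: 365 days.
May 28, 1614 → May 28, 1615: 365 days.
May 28, 1615 → May 28, 1616: 366 days (Feb 29, 1616 is in that span).
May 28, 1616 → May 28, 1617: 365 days.
May 28, 1617 → May 28, 1618: 365 days.
May 28, 1618 → May 28, 1619: 365 days.
May 28, 1619 → May 28, 1620: 366 days (Feb 29, 1620 is in that span).
May 28, 1620 → May 28, 1621: 365 days.
May 28, 1621 → May 28, 1622: 365 days.
May 28, 1622 → May 28, 1623: 365 days.
May 28, 1623 → May 28, 1624: 366 days (Feb 29, 1624 is in that span).
May 28, 1624 → May 28, 1625: 365 days.
May 28, 1625 → May 28, 1626: 365 days.
May 28, 1626 → May 28, 1627: 365 days.
May 28, 1627 → May 28, 1628: 366 days (Feb 29, 1628 is in that span).
May 28, 1628 → May 28, 1629: 365 days.
May 28, 1629 → May 28, 1630: 365 days.
May 28, 1630 → Jun 28, 1630: 31 days (May has 31).
Jun 28, 1630 → Jul 16, 1630: 18 days.
Total: 6258 days.

6258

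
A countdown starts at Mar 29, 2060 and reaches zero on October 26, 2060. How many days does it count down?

Mar 29, 2060 → Apr 29, 2060: 31 days (March has 31).
Apr 29, 2060 → May 29, 2060: 30 days (April has 30).
May 29, 2060 → Jun 29, 2060: 31 days (May has 31).
Jun 29, 2060 → Jul 29, 2060: 30 days (June has 30).
Jul 29, 2060 → Aug 29, 2060: 31 days (July has 31).
Aug 29, 2060 → Sep 29, 2060: 31 days (August has 31).
Sep 29, 2060 → Oct 26, 2060: 27 days.
Total: 211 days.

211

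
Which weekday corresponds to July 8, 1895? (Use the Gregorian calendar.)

Monday

Doomsday rule: the anchor day for the 1800s is Friday. For year 95: 95÷12 = 7 r 11, and 11÷4 = 2, so 7+11+2 = 20.
Friday + 20 ≡ Thursday — that's 1895's doomsday.
In July the doomsday date is Jul 11.
Jul 8 is 3 days before Jul 11; 3 mod 7 = 3, so Thursday − 3 = Monday.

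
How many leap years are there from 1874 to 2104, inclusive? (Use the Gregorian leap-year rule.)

56

Multiples of 4 in [1874,2104]: 58.
Of those, multiples of 100: 3 (not leap unless ÷400).
Multiples of 400: 1.
Leap years = 58 − 3 + 1 = 56.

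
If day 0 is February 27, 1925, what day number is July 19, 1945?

Feb 27, 1925 → Feb 27, 1926: 365 days.
Feb 27, 1926 → Feb 27, 1927: 365 days.
Feb 27, 1927 → Feb 27, 1928: 365 days.
Feb 27, 1928 → Feb 27, 1929: 366 days (Feb 29, 1928 is in that span).
Feb 27, 1929 → Feb 27, 1930: 365 days.
Feb 27, 1930 → Feb 27, 1931: 365 days.
Feb 27, 1931 → Feb 27, 1932: 365 days.
Feb 27, 1932 → Feb 27, 1933: 366 days (Feb 29, 1932 is in that span).
Feb 27, 1933 → Feb 27, 1934: 365 days.
Feb 27, 1934 → Feb 27, 1935: 365 days.
Feb 27, 1935 → Feb 27, 1936: 365 days.
Feb 27, 1936 → Feb 27, 1937: 366 days (Feb 29, 1936 is in that span).
Feb 27, 1937 → Feb 27, 1938: 365 days.
Feb 27, 1938 → Feb 27, 1939: 365 days.
Feb 27, 1939 → Feb 27, 1940: 365 days.
Feb 27, 1940 → Feb 27, 1941: 366 days (Feb 29, 1940 is in that span).
Feb 27, 1941 → Feb 27, 1942: 365 days.
Feb 27, 1942 → Feb 27, 1943: 365 days.
Feb 27, 1943 → Feb 27, 1944: 365 days.
Feb 27, 1944 → Feb 27, 1945: 366 days (Feb 29, 1944 is in that span).
Feb 27, 1945 → Mar 27, 1945: 28 days (February has 28).
Mar 27, 1945 → Apr 27, 1945: 31 days (March has 31).
Apr 27, 1945 → May 27, 1945: 30 days (April has 30).
May 27, 1945 → Jun 27, 1945: 31 days (May has 31).
Jun 27, 1945 → Jul 19, 1945: 22 days.
Total: 7447 days.

7447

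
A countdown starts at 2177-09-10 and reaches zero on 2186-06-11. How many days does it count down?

3196

Sep 10, 2177 → Sep 10, 2178: 365 days.
Sep 10, 2178 → Sep 10, 2179: 365 days.
Sep 10, 2179 → Sep 10, 2180: 366 days (Feb 29, 2180 is in that span).
Sep 10, 2180 → Sep 10, 2181: 365 days.
Sep 10, 2181 → Sep 10, 2182: 365 days.
Sep 10, 2182 → Sep 10, 2183: 365 days.
Sep 10, 2183 → Sep 10, 2184: 366 days (Feb 29, 2184 is in that span).
Sep 10, 2184 → Sep 10, 2185: 365 days.
Sep 10, 2185 → Oct 10, 2185: 30 days (September has 30).
Oct 10, 2185 → Nov 10, 2185: 31 days (October has 31).
Nov 10, 2185 → Dec 10, 2185: 30 days (November has 30).
Dec 10, 2185 → Jan 10, 2186: 31 days (December has 31).
Jan 10, 2186 → Feb 10, 2186: 31 days (January has 31).
Feb 10, 2186 → Mar 10, 2186: 28 days (February has 28).
Mar 10, 2186 → Apr 10, 2186: 31 days (March has 31).
Apr 10, 2186 → May 10, 2186: 30 days (April has 30).
May 10, 2186 → Jun 10, 2186: 31 days (May has 31).
Jun 10, 2186 → Jun 11, 2186: 1 days.
Total: 3196 days.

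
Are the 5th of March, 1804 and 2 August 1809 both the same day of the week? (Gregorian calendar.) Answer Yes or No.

No

From Mar 5, 1804 to Aug 2, 1809 is 1976 days.
1976 mod 7 = 2, so they are different weekdays.
(Mar 5, 1804 is a Monday; Aug 2, 1809 is a Wednesday.)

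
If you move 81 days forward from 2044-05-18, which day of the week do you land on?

Sunday

First find the weekday of May 18, 2044. Doomsday rule: the anchor day for the 2000s is Tuesday. For year 44: 44÷12 = 3 r 8, and 8÷4 = 2, so 3+8+2 = 13.
Tuesday + 13 ≡ Monday — that's 2044's doomsday.
In May the doomsday date is May 9.
May 18 is 9 days after May 9; 9 mod 7 = 2, so Monday + 2 = Wednesday.
81 mod 7 = 4, so 81 days after a Wednesday is Wednesday + 4 = Sunday.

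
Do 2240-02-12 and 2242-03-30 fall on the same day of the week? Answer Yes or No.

From Feb 12, 2240 to Mar 30, 2242 is 777 days.
777 mod 7 = 0, so they are the same weekday.
(Feb 12, 2240 is a Wednesday; Mar 30, 2242 is a Wednesday.)

Yes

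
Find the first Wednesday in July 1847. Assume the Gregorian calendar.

July 1, 1847 is a Thursday.
The first Wednesday is therefore July 7 (6 days later).

July 7, 1847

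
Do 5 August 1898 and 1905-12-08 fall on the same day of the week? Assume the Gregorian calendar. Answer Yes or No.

Yes

From Aug 5, 1898 to Dec 8, 1905 is 2681 days.
2681 mod 7 = 0, so they are the same weekday.
(Aug 5, 1898 is a Friday; Dec 8, 1905 is a Friday.)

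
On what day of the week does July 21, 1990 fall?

Saturday

January 1, 1990 is a Monday.
Jan 1, 1990 → Feb 1, 1990: 31 days (January has 31).
Feb 1, 1990 → Mar 1, 1990: 28 days (February has 28).
Mar 1, 1990 → Apr 1, 1990: 31 days (March has 31).
Apr 1, 1990 → May 1, 1990: 30 days (April has 30).
May 1, 1990 → Jun 1, 1990: 31 days (May has 31).
Jun 1, 1990 → Jul 1, 1990: 30 days (June has 30).
Jul 1, 1990 → Jul 21, 1990: 20 days.
Total: 201 days.
201 mod 7 = 5, so Monday + 5 = Saturday.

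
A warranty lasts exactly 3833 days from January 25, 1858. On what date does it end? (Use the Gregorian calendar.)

July 24, 1868

+365 (one year) → Jan 25, 1859 (3468 left).
+365 (one year) → Jan 25, 1860 (3103 left).
+366 (one year; includes Feb 29, 1860) → Jan 25, 1861 (2737 left).
+365 (one year) → Jan 25, 1862 (2372 left).
+365 (one year) → Jan 25, 1863 (2007 left).
+365 (one year) → Jan 25, 1864 (1642 left).
+366 (one year; includes Feb 29, 1864) → Jan 25, 1865 (1276 left).
+365 (one year) → Jan 25, 1866 (911 left).
+365 (one year) → Jan 25, 1867 (546 left).
+365 (one year) → Jan 25, 1868 (181 left).
Jan has 31 days: +7 → Feb 1, 1868 (174 left).
Feb has 29 days: +29 → Mar 1, 1868 (145 left).
Mar has 31 days: +31 → Apr 1, 1868 (114 left).
Apr has 30 days: +30 → May 1, 1868 (84 left).
May has 31 days: +31 → Jun 1, 1868 (53 left).
Jun has 30 days: +30 → Jul 1, 1868 (23 left).
+23 → Jul 24, 1868.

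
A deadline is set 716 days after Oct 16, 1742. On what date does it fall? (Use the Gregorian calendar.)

+365 (one year) → Oct 16, 1743 (351 left).
Oct has 31 days: +16 → Nov 1, 1743 (335 left).
Nov has 30 days: +30 → Dec 1, 1743 (305 left).
Dec has 31 days: +31 → Jan 1, 1744 (274 left).
Jan has 31 days: +31 → Feb 1, 1744 (243 left).
Feb has 29 days: +29 → Mar 1, 1744 (214 left).
Mar has 31 days: +31 → Apr 1, 1744 (183 left).
Apr has 30 days: +30 → May 1, 1744 (153 left).
May has 31 days: +31 → Jun 1, 1744 (122 left).
Jun has 30 days: +30 → Jul 1, 1744 (92 left).
Jul has 31 days: +31 → Aug 1, 1744 (61 left).
Aug has 31 days: +31 → Sep 1, 1744 (30 left).
Sep has 30 days: +30 → Oct 1, 1744 (0 left).

October 1, 1744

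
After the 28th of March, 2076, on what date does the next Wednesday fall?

Mar 28, 2076 is a Saturday.
From Saturday to the next Wednesday is 4 days.
Mar 28, 2076 + 4 = Apr 1, 2076.

April 1, 2076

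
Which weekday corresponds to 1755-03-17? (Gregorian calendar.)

Doomsday rule: the anchor day for the 1700s is Sunday. For year 55: 55÷12 = 4 r 7, and 7÷4 = 1, so 4+7+1 = 12.
Sunday + 12 ≡ Friday — that's 1755's doomsday.
In March the doomsday date is Mar 14.
Mar 17 is 3 days after Mar 14; 3 mod 7 = 3, so Friday + 3 = Monday.

Monday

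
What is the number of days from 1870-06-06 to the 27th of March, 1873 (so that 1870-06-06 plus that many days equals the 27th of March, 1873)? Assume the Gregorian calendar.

Jun 6, 1870 → Jun 6, 1871: 365 days.
Jun 6, 1871 → Jun 6, 1872: 366 days (Feb 29, 1872 is in that span).
Jun 6, 1872 → Jul 6, 1872: 30 days (June has 30).
Jul 6, 1872 → Aug 6, 1872: 31 days (July has 31).
Aug 6, 1872 → Sep 6, 1872: 31 days (August has 31).
Sep 6, 1872 → Oct 6, 1872: 30 days (September has 30).
Oct 6, 1872 → Nov 6, 1872: 31 days (October has 31).
Nov 6, 1872 → Dec 6, 1872: 30 days (November has 30).
Dec 6, 1872 → Jan 6, 1873: 31 days (December has 31).
Jan 6, 1873 → Feb 6, 1873: 31 days (January has 31).
Feb 6, 1873 → Mar 6, 1873: 28 days (February has 28).
Mar 6, 1873 → Mar 27, 1873: 21 days.
Total: 1025 days.

1025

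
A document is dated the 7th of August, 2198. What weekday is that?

Tuesday

Doomsday rule: the anchor day for the 2100s is Sunday. For year 98: 98÷12 = 8 r 2, and 2÷4 = 0, so 8+2+0 = 10.
Sunday + 10 ≡ Wednesday — that's 2198's doomsday.
In August the doomsday date is Aug 8.
Aug 7 is 1 day before Aug 8; 1 mod 7 = 1, so Wednesday − 1 = Tuesday.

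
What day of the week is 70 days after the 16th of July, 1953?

Thursday

Jul 16, 1953 is a Thursday.
70 mod 7 = 0, so 70 days after a Thursday is Thursday + 0 = Thursday.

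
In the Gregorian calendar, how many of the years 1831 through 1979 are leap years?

36

Multiples of 4 in [1831,1979]: 37.
Of those, multiples of 100: 1 (not leap unless ÷400).
Multiples of 400: 0.
Leap years = 37 − 1 + 0 = 36.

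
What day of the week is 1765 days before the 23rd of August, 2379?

First find the weekday of Aug 23, 2379. Doomsday rule: the anchor day for the 2300s is Wednesday. For year 79: 79÷12 = 6 r 7, and 7÷4 = 1, so 6+7+1 = 14.
Wednesday + 14 ≡ Wednesday — that's 2379's doomsday.
In August the doomsday date is Aug 8.
Aug 23 is 15 days after Aug 8; 15 mod 7 = 1, so Wednesday + 1 = Thursday.
1765 mod 7 = 1, so 1765 days before a Thursday is Thursday − 1 = Wednesday.

Wednesday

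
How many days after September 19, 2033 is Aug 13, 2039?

Sep 19, 2033 → Sep 19, 2034: 365 days.
Sep 19, 2034 → Sep 19, 2035: 365 days.
Sep 19, 2035 → Sep 19, 2036: 366 days (Feb 29, 2036 is in that span).
Sep 19, 2036 → Sep 19, 2037: 365 days.
Sep 19, 2037 → Sep 19, 2038: 365 days.
Sep 19, 2038 → Oct 19, 2038: 30 days (September has 30).
Oct 19, 2038 → Nov 19, 2038: 31 days (October has 31).
Nov 19, 2038 → Dec 19, 2038: 30 days (November has 30).
Dec 19, 2038 → Jan 19, 2039: 31 days (December has 31).
Jan 19, 2039 → Feb 19, 2039: 31 days (January has 31).
Feb 19, 2039 → Mar 19, 2039: 28 days (February has 28).
Mar 19, 2039 → Apr 19, 2039: 31 days (March has 31).
Apr 19, 2039 → May 19, 2039: 30 days (April has 30).
May 19, 2039 → Jun 19, 2039: 31 days (May has 31).
Jun 19, 2039 → Jul 19, 2039: 30 days (June has 30).
Jul 19, 2039 → Aug 13, 2039: 25 days.
Total: 2154 days.

2154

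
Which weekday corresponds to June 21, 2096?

Thursday

Doomsday rule: the anchor day for the 2000s is Tuesday. For year 96: 96÷12 = 8 r 0, and 0÷4 = 0, so 8+0+0 = 8.
Tuesday + 8 ≡ Wednesday — that's 2096's doomsday.
In June the doomsday date is Jun 6.
Jun 21 is 15 days after Jun 6; 15 mod 7 = 1, so Wednesday + 1 = Thursday.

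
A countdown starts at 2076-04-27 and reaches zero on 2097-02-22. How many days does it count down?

Apr 27, 2076 → Apr 27, 2077: 365 days.
Apr 27, 2077 → Apr 27, 2078: 365 days.
Apr 27, 2078 → Apr 27, 2079: 365 days.
Apr 27, 2079 → Apr 27, 2080: 366 days (Feb 29, 2080 is in that span).
Apr 27, 2080 → Apr 27, 2081: 365 days.
Apr 27, 2081 → Apr 27, 2082: 365 days.
Apr 27, 2082 → Apr 27, 2083: 365 days.
Apr 27, 2083 → Apr 27, 2084: 366 days (Feb 29, 2084 is in that span).
Apr 27, 2084 → Apr 27, 2085: 365 days.
Apr 27, 2085 → Apr 27, 2086: 365 days.
Apr 27, 2086 → Apr 27, 2087: 365 days.
Apr 27, 2087 → Apr 27, 2088: 366 days (Feb 29, 2088 is in that span).
Apr 27, 2088 → Apr 27, 2089: 365 days.
Apr 27, 2089 → Apr 27, 2090: 365 days.
Apr 27, 2090 → Apr 27, 2091: 365 days.
Apr 27, 2091 → Apr 27, 2092: 366 days (Feb 29, 2092 is in that span).
Apr 27, 2092 → Apr 27, 2093: 365 days.
Apr 27, 2093 → Apr 27, 2094: 365 days.
Apr 27, 2094 → Apr 27, 2095: 365 days.
Apr 27, 2095 → Apr 27, 2096: 366 days (Feb 29, 2096 is in that span).
Apr 27, 2096 → May 27, 2096: 30 days (April has 30).
May 27, 2096 → Jun 27, 2096: 31 days (May has 31).
Jun 27, 2096 → Jul 27, 2096: 30 days (June has 30).
Jul 27, 2096 → Aug 27, 2096: 31 days (July has 31).
Aug 27, 2096 → Sep 27, 2096: 31 days (August has 31).
Sep 27, 2096 → Oct 27, 2096: 30 days (September has 30).
Oct 27, 2096 → Nov 27, 2096: 31 days (October has 31).
Nov 27, 2096 → Dec 27, 2096: 30 days (November has 30).
Dec 27, 2096 → Jan 27, 2097: 31 days (December has 31).
Jan 27, 2097 → Feb 22, 2097: 26 days.
Total: 7606 days.

7606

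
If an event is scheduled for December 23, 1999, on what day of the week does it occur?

Thursday

Doomsday rule: the anchor day for the 1900s is Wednesday. For year 99: 99÷12 = 8 r 3, and 3÷4 = 0, so 8+3+0 = 11.
Wednesday + 11 ≡ Sunday — that's 1999's doomsday.
In December the doomsday date is Dec 12.
Dec 23 is 11 days after Dec 12; 11 mod 7 = 4, so Sunday + 4 = Thursday.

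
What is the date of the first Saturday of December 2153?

December 1, 2153

December 1, 2153 is a Saturday.
The first Saturday is therefore December 1 (same day).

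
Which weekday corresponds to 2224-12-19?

Sunday

Doomsday rule: the anchor day for the 2200s is Friday. For year 24: 24÷12 = 2 r 0, and 0÷4 = 0, so 2+0+0 = 2.
Friday + 2 ≡ Sunday — that's 2224's doomsday.
In December the doomsday date is Dec 12.
Dec 19 is 7 days after Dec 12; 7 mod 7 = 0, so Sunday + 0 = Sunday.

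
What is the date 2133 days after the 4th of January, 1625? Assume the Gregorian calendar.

November 7, 1630

+365 (one year) → Jan 4, 1626 (1768 left).
+365 (one year) → Jan 4, 1627 (1403 left).
+365 (one year) → Jan 4, 1628 (1038 left).
+366 (one year; includes Feb 29, 1628) → Jan 4, 1629 (672 left).
+365 (one year) → Jan 4, 1630 (307 left).
Jan has 31 days: +28 → Feb 1, 1630 (279 left).
Feb has 28 days: +28 → Mar 1, 1630 (251 left).
Mar has 31 days: +31 → Apr 1, 1630 (220 left).
Apr has 30 days: +30 → May 1, 1630 (190 left).
May has 31 days: +31 → Jun 1, 1630 (159 left).
Jun has 30 days: +30 → Jul 1, 1630 (129 left).
Jul has 31 days: +31 → Aug 1, 1630 (98 left).
Aug has 31 days: +31 → Sep 1, 1630 (67 left).
Sep has 30 days: +30 → Oct 1, 1630 (37 left).
Oct has 31 days: +31 → Nov 1, 1630 (6 left).
+6 → Nov 7, 1630.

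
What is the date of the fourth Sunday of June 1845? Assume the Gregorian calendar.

June 22, 1845

June 1, 1845 is a Sunday.
The first Sunday is therefore June 1 (same day).
The fourth Sunday is 1 + 3×7 = June 22.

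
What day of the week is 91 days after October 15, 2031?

Wednesday

First find the weekday of Oct 15, 2031. Doomsday rule: the anchor day for the 2000s is Tuesday. For year 31: 31÷12 = 2 r 7, and 7÷4 = 1, so 2+7+1 = 10.
Tuesday + 10 ≡ Friday — that's 2031's doomsday.
In October the doomsday date is Oct 10.
Oct 15 is 5 days after Oct 10; 5 mod 7 = 5, so Friday + 5 = Wednesday.
91 mod 7 = 0, so 91 days after a Wednesday is Wednesday + 0 = Wednesday.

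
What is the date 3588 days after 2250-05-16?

+365 (one year) → May 16, 2251 (3223 left).
+366 (one year; includes Feb 29, 2252) → May 16, 2252 (2857 left).
+365 (one year) → May 16, 2253 (2492 left).
+365 (one year) → May 16, 2254 (2127 left).
+365 (one year) → May 16, 2255 (1762 left).
+366 (one year; includes Feb 29, 2256) → May 16, 2256 (1396 left).
+365 (one year) → May 16, 2257 (1031 left).
+365 (one year) → May 16, 2258 (666 left).
+365 (one year) → May 16, 2259 (301 left).
May has 31 days: +16 → Jun 1, 2259 (285 left).
Jun has 30 days: +30 → Jul 1, 2259 (255 left).
Jul has 31 days: +31 → Aug 1, 2259 (224 left).
Aug has 31 days: +31 → Sep 1, 2259 (193 left).
Sep has 30 days: +30 → Oct 1, 2259 (163 left).
Oct has 31 days: +31 → Nov 1, 2259 (132 left).
Nov has 30 days: +30 → Dec 1, 2259 (102 left).
Dec has 31 days: +31 → Jan 1, 2260 (71 left).
Jan has 31 days: +31 → Feb 1, 2260 (40 left).
Feb has 29 days: +29 → Mar 1, 2260 (11 left).
+11 → Mar 12, 2260.

March 12, 2260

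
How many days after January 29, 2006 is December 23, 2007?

Jan 29, 2006 → Jan 29, 2007: 365 days.
Jan 29, 2007 → Feb 28, 2007: 30 days (January has 31).
Feb 28, 2007 → Mar 28, 2007: 28 days (February has 28).
Mar 28, 2007 → Apr 28, 2007: 31 days (March has 31).
Apr 28, 2007 → May 28, 2007: 30 days (April has 30).
May 28, 2007 → Jun 28, 2007: 31 days (May has 31).
Jun 28, 2007 → Jul 28, 2007: 30 days (June has 30).
Jul 28, 2007 → Aug 28, 2007: 31 days (July has 31).
Aug 28, 2007 → Sep 28, 2007: 31 days (August has 31).
Sep 28, 2007 → Oct 28, 2007: 30 days (September has 30).
Oct 28, 2007 → Nov 28, 2007: 31 days (October has 31).
Nov 28, 2007 → Dec 23, 2007: 25 days.
Total: 693 days.

693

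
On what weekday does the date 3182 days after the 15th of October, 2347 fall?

Sunday

First find the weekday of Oct 15, 2347. Doomsday rule: the anchor day for the 2300s is Wednesday. For year 47: 47÷12 = 3 r 11, and 11÷4 = 2, so 3+11+2 = 16.
Wednesday + 16 ≡ Friday — that's 2347's doomsday.
In October the doomsday date is Oct 10.
Oct 15 is 5 days after Oct 10; 5 mod 7 = 5, so Friday + 5 = Wednesday.
3182 mod 7 = 4, so 3182 days after a Wednesday is Wednesday + 4 = Sunday.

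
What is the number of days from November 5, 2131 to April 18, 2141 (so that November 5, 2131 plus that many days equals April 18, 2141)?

3452

Nov 5, 2131 → Nov 5, 2132: 366 days (Feb 29, 2132 is in that span).
Nov 5, 2132 → Nov 5, 2133: 365 days.
Nov 5, 2133 → Nov 5, 2134: 365 days.
Nov 5, 2134 → Nov 5, 2135: 365 days.
Nov 5, 2135 → Nov 5, 2136: 366 days (Feb 29, 2136 is in that span).
Nov 5, 2136 → Nov 5, 2137: 365 days.
Nov 5, 2137 → Nov 5, 2138: 365 days.
Nov 5, 2138 → Nov 5, 2139: 365 days.
Nov 5, 2139 → Nov 5, 2140: 366 days (Feb 29, 2140 is in that span).
Nov 5, 2140 → Dec 5, 2140: 30 days (November has 30).
Dec 5, 2140 → Jan 5, 2141: 31 days (December has 31).
Jan 5, 2141 → Feb 5, 2141: 31 days (January has 31).
Feb 5, 2141 → Mar 5, 2141: 28 days (February has 28).
Mar 5, 2141 → Apr 5, 2141: 31 days (March has 31).
Apr 5, 2141 → Apr 18, 2141: 13 days.
Total: 3452 days.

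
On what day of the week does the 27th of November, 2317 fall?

Tuesday

Doomsday rule: the anchor day for the 2300s is Wednesday. For year 17: 17÷12 = 1 r 5, and 5÷4 = 1, so 1+5+1 = 7.
Wednesday + 7 ≡ Wednesday — that's 2317's doomsday.
In November the doomsday date is Nov 7.
Nov 27 is 20 days after Nov 7; 20 mod 7 = 6, so Wednesday + 6 = Tuesday.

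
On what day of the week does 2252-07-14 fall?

Doomsday rule: the anchor day for the 2200s is Friday. For year 52: 52÷12 = 4 r 4, and 4÷4 = 1, so 4+4+1 = 9.
Friday + 9 ≡ Sunday — that's 2252's doomsday.
In July the doomsday date is Jul 11.
Jul 14 is 3 days after Jul 11; 3 mod 7 = 3, so Sunday + 3 = Wednesday.

Wednesday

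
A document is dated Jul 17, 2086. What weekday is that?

Wednesday

Doomsday rule: the anchor day for the 2000s is Tuesday. For year 86: 86÷12 = 7 r 2, and 2÷4 = 0, so 7+2+0 = 9.
Tuesday + 9 ≡ Thursday — that's 2086's doomsday.
In July the doomsday date is Jul 11.
Jul 17 is 6 days after Jul 11; 6 mod 7 = 6, so Thursday + 6 = Wednesday.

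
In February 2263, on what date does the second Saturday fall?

February 1, 2263 is a Sunday.
The first Saturday is therefore February 7 (6 days later).
The second Saturday is 7 + 1×7 = February 14.

February 14, 2263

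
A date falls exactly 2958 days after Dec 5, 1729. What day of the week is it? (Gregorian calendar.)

Friday

First find the weekday of Dec 5, 1729. Doomsday rule: the anchor day for the 1700s is Sunday. For year 29: 29÷12 = 2 r 5, and 5÷4 = 1, so 2+5+1 = 8.
Sunday + 8 ≡ Monday — that's 1729's doomsday.
In December the doomsday date is Dec 12.
Dec 5 is 7 days before Dec 12; 7 mod 7 = 0, so Monday − 0 = Monday.
2958 mod 7 = 4, so 2958 days after a Monday is Monday + 4 = Friday.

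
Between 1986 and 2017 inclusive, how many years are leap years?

8

Multiples of 4 in [1986,2017]: 8.
Of those, multiples of 100: 1 (not leap unless ÷400).
Multiples of 400: 1.
Leap years = 8 − 1 + 1 = 8.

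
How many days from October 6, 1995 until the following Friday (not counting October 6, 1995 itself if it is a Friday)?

Oct 6, 1995 is a Friday.
From Friday to the next Friday is 7 days.

7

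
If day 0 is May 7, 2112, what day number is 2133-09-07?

7793

May 7, 2112 → May 7, 2113: 365 days.
May 7, 2113 → May 7, 2114: 365 days.
May 7, 2114 → May 7, 2115: 365 days.
May 7, 2115 → May 7, 2116: 366 days (Feb 29, 2116 is in that span).
May 7, 2116 → May 7, 2117: 365 days.
May 7, 2117 → May 7, 2118: 365 days.
May 7, 2118 → May 7, 2119: 365 days.
May 7, 2119 → May 7, 2120: 366 days (Feb 29, 2120 is in that span).
May 7, 2120 → May 7, 2121: 365 days.
May 7, 2121 → May 7, 2122: 365 days.
May 7, 2122 → May 7, 2123: 365 days.
May 7, 2123 → May 7, 2124: 366 days (Feb 29, 2124 is in that span).
May 7, 2124 → May 7, 2125: 365 days.
May 7, 2125 → May 7, 2126: 365 days.
May 7, 2126 → May 7, 2127: 365 days.
May 7, 2127 → May 7, 2128: 366 days (Feb 29, 2128 is in that span).
May 7, 2128 → May 7, 2129: 365 days.
May 7, 2129 → May 7, 2130: 365 days.
May 7, 2130 → May 7, 2131: 365 days.
May 7, 2131 → May 7, 2132: 366 days (Feb 29, 2132 is in that span).
May 7, 2132 → May 7, 2133: 365 days.
May 7, 2133 → Jun 7, 2133: 31 days (May has 31).
Jun 7, 2133 → Jul 7, 2133: 30 days (June has 30).
Jul 7, 2133 → Aug 7, 2133: 31 days (July has 31).
Aug 7, 2133 → Sep 7, 2133: 31 days.
Total: 7793 days.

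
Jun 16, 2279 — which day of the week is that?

Monday

Doomsday rule: the anchor day for the 2200s is Friday. For year 79: 79÷12 = 6 r 7, and 7÷4 = 1, so 6+7+1 = 14.
Friday + 14 ≡ Friday — that's 2279's doomsday.
In June the doomsday date is Jun 6.
Jun 16 is 10 days after Jun 6; 10 mod 7 = 3, so Friday + 3 = Monday.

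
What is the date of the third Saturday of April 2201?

April 18, 2201

April 1, 2201 is a Wednesday.
The first Saturday is therefore April 4 (3 days later).
The third Saturday is 4 + 2×7 = April 18.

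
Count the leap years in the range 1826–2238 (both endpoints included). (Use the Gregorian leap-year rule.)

100

Multiples of 4 in [1826,2238]: 103.
Of those, multiples of 100: 4 (not leap unless ÷400).
Multiples of 400: 1.
Leap years = 103 − 4 + 1 = 100.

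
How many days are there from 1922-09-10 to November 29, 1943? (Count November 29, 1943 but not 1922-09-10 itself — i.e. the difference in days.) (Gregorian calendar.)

7750

Sep 10, 1922 → Sep 10, 1923: 365 days.
Sep 10, 1923 → Sep 10, 1924: 366 days (Feb 29, 1924 is in that span).
Sep 10, 1924 → Sep 10, 1925: 365 days.
Sep 10, 1925 → Sep 10, 1926: 365 days.
Sep 10, 1926 → Sep 10, 1927: 365 days.
Sep 10, 1927 → Sep 10, 1928: 366 days (Feb 29, 1928 is in that span).
Sep 10, 1928 → Sep 10, 1929: 365 days.
Sep 10, 1929 → Sep 10, 1930: 365 days.
Sep 10, 1930 → Sep 10, 1931: 365 days.
Sep 10, 1931 → Sep 10, 1932: 366 days (Feb 29, 1932 is in that span).
Sep 10, 1932 → Sep 10, 1933: 365 days.
Sep 10, 1933 → Sep 10, 1934: 365 days.
Sep 10, 1934 → Sep 10, 1935: 365 days.
Sep 10, 1935 → Sep 10, 1936: 366 days (Feb 29, 1936 is in that span).
Sep 10, 1936 → Sep 10, 1937: 365 days.
Sep 10, 1937 → Sep 10, 1938: 365 days.
Sep 10, 1938 → Sep 10, 1939: 365 days.
Sep 10, 1939 → Sep 10, 1940: 366 days (Feb 29, 1940 is in that span).
Sep 10, 1940 → Sep 10, 1941: 365 days.
Sep 10, 1941 → Sep 10, 1942: 365 days.
Sep 10, 1942 → Sep 10, 1943: 365 days.
Sep 10, 1943 → Oct 10, 1943: 30 days (September has 30).
Oct 10, 1943 → Nov 10, 1943: 31 days (October has 31).
Nov 10, 1943 → Nov 29, 1943: 19 days.
Total: 7750 days.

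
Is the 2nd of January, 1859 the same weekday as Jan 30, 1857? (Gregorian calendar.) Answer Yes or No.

No

From Jan 30, 1857 to Jan 2, 1859 is 702 days.
702 mod 7 = 2, so they are different weekdays.
(Jan 30, 1857 is a Friday; Jan 2, 1859 is a Sunday.)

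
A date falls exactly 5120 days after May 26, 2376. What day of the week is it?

Saturday

First find the weekday of May 26, 2376. Doomsday rule: the anchor day for the 2300s is Wednesday. For year 76: 76÷12 = 6 r 4, and 4÷4 = 1, so 6+4+1 = 11.
Wednesday + 11 ≡ Sunday — that's 2376's doomsday.
In May the doomsday date is May 9.
May 26 is 17 days after May 9; 17 mod 7 = 3, so Sunday + 3 = Wednesday.
5120 mod 7 = 3, so 5120 days after a Wednesday is Wednesday + 3 = Saturday.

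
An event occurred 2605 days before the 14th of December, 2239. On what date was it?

−365 (one year) → Dec 14, 2238 (2240 left).
−365 (one year) → Dec 14, 2237 (1875 left).
−365 (one year) → Dec 14, 2236 (1510 left).
−366 (one year; includes Feb 29, 2236) → Dec 14, 2235 (1144 left).
−365 (one year) → Dec 14, 2234 (779 left).
−365 (one year) → Dec 14, 2233 (414 left).
−365 (one year) → Dec 14, 2232 (49 left).
−14 → Nov 30, 2232 (end of Nov, 30 days; 35 left).
−30 → Oct 31, 2232 (end of Oct, 31 days; 5 left).
−5 → Oct 26, 2232.

October 26, 2232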